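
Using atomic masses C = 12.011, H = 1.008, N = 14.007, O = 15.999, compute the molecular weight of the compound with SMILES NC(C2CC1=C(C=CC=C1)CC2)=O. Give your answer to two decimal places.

Molecular formula: C11H13NO.
M = 11×12.011 + 13×1.008 + 1×14.007 + 1×15.999 = 175.23 g/mol.

175.23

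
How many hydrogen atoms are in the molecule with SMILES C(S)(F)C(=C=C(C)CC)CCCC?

Hydrogens are implicit in SMILES; fill each atom to its normal valence:
  4 × C: 2 H each → 8
  3 × C: 3 H each → 9
  3 × C: no H
  1 × C: 1 H
  1 × F: no H
  1 × S: 1 H
  Total hydrogens = 19.

19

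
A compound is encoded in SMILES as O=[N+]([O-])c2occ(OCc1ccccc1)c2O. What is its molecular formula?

C11H9NO5

Heavy atoms from the SMILES: 11 C, 1 N, 5 O.
Implicit hydrogens by atom environment:
  6 × C (aromatic): 1 H each → 6
  4 × C (aromatic): no H
  2 × O: no H
  1 × C: 2 H
  1 × N (charge +1): no H
  1 × O: 1 H
  1 × O (aromatic): no H
  1 × O (charge -1): no H
  Total hydrogens = 9.
Molecular formula: C11H9NO5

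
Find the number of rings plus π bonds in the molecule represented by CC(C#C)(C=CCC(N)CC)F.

Molecular formula from the SMILES: C10H16FN.
DoU = (2C + 2 + N − H − X)/2 = (2·10 + 2 + 1 − 16 − 1)/2 = 6/2 = 3.
(Structurally: 0 ring(s) + 3 π bond(s) = 3.)

3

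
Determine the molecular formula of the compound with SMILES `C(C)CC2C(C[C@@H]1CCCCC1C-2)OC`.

Heavy atoms from the SMILES: 14 C, 1 O.
Implicit hydrogens by atom environment:
  8 × C: 2 H each → 16
  4 × C: 1 H each → 4
  2 × C: 3 H each → 6
  1 × O: no H
  Total hydrogens = 26.
Molecular formula: C14H26O

C14H26O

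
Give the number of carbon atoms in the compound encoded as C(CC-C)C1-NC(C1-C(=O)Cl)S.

8

The symbol for carbon appears 8 times in the SMILES. (Cl is a single chlorine, not C + l.)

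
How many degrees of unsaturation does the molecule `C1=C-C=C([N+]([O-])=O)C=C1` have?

5

Molecular formula from the SMILES: C6H5NO2.
DoU = (2C + 2 + N − H − X)/2 = (2·6 + 2 + 1 − 5 − 0)/2 = 10/2 = 5.
(Structurally: 1 ring(s) + 4 π bond(s) = 5.)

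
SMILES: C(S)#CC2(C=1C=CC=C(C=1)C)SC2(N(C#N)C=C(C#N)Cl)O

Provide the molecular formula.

Heavy atoms from the SMILES: 15 C, 1 Cl, 3 N, 1 O, 2 S.
Implicit hydrogens by atom environment:
  7 × C: no H
  4 × C (aromatic): 1 H each → 4
  3 × N: no H
  2 × C (aromatic): no H
  1 × C: 3 H
  1 × C: 1 H
  1 × Cl: no H
  1 × O: 1 H
  1 × S: 1 H
  1 × S: no H
  Total hydrogens = 10.
Molecular formula: C15H10ClN3OS2

C15H10ClN3OS2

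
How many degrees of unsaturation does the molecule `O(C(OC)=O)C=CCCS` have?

2

Molecular formula from the SMILES: C6H10O3S.
DoU = (2C + 2 + N − H − X)/2 = (2·6 + 2 + 0 − 10 − 0)/2 = 4/2 = 2.
(Structurally: 0 ring(s) + 2 π bond(s) = 2.)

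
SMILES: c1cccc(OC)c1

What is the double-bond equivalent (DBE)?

4

Molecular formula from the SMILES: C7H8O.
DoU = (2C + 2 + N − H − X)/2 = (2·7 + 2 + 0 − 8 − 0)/2 = 8/2 = 4.
(Structurally: 1 ring(s) + 3 π bond(s) = 4.)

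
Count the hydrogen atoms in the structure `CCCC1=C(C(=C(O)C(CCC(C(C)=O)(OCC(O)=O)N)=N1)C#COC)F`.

23

Hydrogens are implicit in SMILES; fill each atom to its normal valence:
  5 × C: 2 H each → 10
  5 × C (aromatic): no H
  5 × C: no H
  4 × O: no H
  3 × C: 3 H each → 9
  2 × O: 1 H each → 2
  1 × F: no H
  1 × N: 2 H
  1 × N (aromatic): no H
  Total hydrogens = 23.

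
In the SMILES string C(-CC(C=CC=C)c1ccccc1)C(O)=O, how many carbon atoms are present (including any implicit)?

The symbol for carbon appears 14 times in the SMILES. Lowercase c denotes aromatic carbon and counts toward C.

14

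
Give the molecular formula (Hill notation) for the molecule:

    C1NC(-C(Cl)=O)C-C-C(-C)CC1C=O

Heavy atoms from the SMILES: 10 C, 1 Cl, 1 N, 2 O.
Implicit hydrogens by atom environment:
  4 × C: 2 H each → 8
  4 × C: 1 H each → 4
  2 × O: no H
  1 × C: 3 H
  1 × C: no H
  1 × Cl: no H
  1 × N: 1 H
  Total hydrogens = 16.
Molecular formula: C10H16ClNO2

C10H16ClNO2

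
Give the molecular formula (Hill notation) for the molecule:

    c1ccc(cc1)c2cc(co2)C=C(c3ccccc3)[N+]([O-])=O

Heavy atoms from the SMILES: 18 C, 1 N, 3 O.
Implicit hydrogens by atom environment:
  12 × C (aromatic): 1 H each → 12
  4 × C (aromatic): no H
  1 × C: 1 H
  1 × C: no H
  1 × N (charge +1): no H
  1 × O (aromatic): no H
  1 × O: no H
  1 × O (charge -1): no H
  Total hydrogens = 13.
Molecular formula: C18H13NO3

C18H13NO3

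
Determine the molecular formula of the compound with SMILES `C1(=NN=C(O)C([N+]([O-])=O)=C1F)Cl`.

Heavy atoms from the SMILES: 4 C, 1 Cl, 1 F, 3 N, 3 O.
Implicit hydrogens by atom environment:
  4 × C (aromatic): no H
  2 × N (aromatic): no H
  1 × Cl: no H
  1 × F: no H
  1 × N (charge +1): no H
  1 × O: 1 H
  1 × O: no H
  1 × O (charge -1): no H
  Total hydrogens = 1.
Molecular formula: C4HClFN3O3

C4HClFN3O3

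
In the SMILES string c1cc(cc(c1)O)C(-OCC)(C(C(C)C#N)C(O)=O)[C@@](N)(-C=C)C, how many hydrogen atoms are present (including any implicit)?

Hydrogens are implicit in SMILES; fill each atom to its normal valence:
  4 × C (aromatic): 1 H each → 4
  4 × C: no H
  3 × C: 3 H each → 9
  3 × C: 1 H each → 3
  2 × C: 2 H each → 4
  2 × C (aromatic): no H
  2 × O: 1 H each → 2
  2 × O: no H
  1 × N: 2 H
  1 × N: no H
  Total hydrogens = 24.

24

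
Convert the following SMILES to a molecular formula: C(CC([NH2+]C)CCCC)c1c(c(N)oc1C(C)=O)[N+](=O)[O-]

Heavy atoms from the SMILES: 14 C, 3 N, 4 O.
Implicit hydrogens by atom environment:
  5 × C: 2 H each → 10
  4 × C (aromatic): no H
  3 × C: 3 H each → 9
  2 × O: no H
  1 × C: 1 H
  1 × C: no H
  1 × N (charge +1): 2 H
  1 × N: 2 H
  1 × N (charge +1): no H
  1 × O (aromatic): no H
  1 × O (charge -1): no H
  Total hydrogens = 24.
Net charge +1.
Molecular formula: C14H24N3O4+

C14H24N3O4+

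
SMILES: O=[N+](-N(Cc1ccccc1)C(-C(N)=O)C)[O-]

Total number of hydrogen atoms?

13

Hydrogens are implicit in SMILES; fill each atom to its normal valence:
  5 × C (aromatic): 1 H each → 5
  2 × O: no H
  1 × C: 3 H
  1 × C: 2 H
  1 × C: 1 H
  1 × C: no H
  1 × C (aromatic): no H
  1 × N: 2 H
  1 × N: no H
  1 × N (charge +1): no H
  1 × O (charge -1): no H
  Total hydrogens = 13.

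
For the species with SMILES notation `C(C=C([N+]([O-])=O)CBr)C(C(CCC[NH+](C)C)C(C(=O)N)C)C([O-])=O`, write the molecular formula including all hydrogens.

C15H26BrN3O5

Heavy atoms from the SMILES: 1 Br, 15 C, 3 N, 5 O.
Implicit hydrogens by atom environment:
  5 × C: 2 H each → 10
  4 × C: 1 H each → 4
  3 × C: 3 H each → 9
  3 × C: no H
  3 × O: no H
  2 × O (charge -1): no H
  1 × Br: no H
  1 × N: 2 H
  1 × N (charge +1): 1 H
  1 × N (charge +1): no H
  Total hydrogens = 26.
Molecular formula: C15H26BrN3O5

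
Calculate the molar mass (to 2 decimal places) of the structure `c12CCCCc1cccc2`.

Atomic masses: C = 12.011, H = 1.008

132.21

Molecular formula: C10H12.
M = 10×12.011 + 12×1.008 = 132.21 g/mol.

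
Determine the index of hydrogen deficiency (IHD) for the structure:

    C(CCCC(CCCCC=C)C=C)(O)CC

2

Molecular formula from the SMILES: C15H28O.
DoU = (2C + 2 + N − H − X)/2 = (2·15 + 2 + 0 − 28 − 0)/2 = 4/2 = 2.
(Structurally: 0 ring(s) + 2 π bond(s) = 2.)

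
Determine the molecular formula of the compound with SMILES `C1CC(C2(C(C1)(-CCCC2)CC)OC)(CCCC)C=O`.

C18H32O2

Heavy atoms from the SMILES: 18 C, 2 O.
Implicit hydrogens by atom environment:
  11 × C: 2 H each → 22
  3 × C: 3 H each → 9
  3 × C: no H
  2 × O: no H
  1 × C: 1 H
  Total hydrogens = 32.
Molecular formula: C18H32O2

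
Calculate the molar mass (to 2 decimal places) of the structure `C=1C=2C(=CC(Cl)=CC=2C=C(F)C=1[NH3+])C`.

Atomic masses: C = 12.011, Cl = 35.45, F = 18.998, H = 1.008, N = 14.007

210.66

Molecular formula: C11H10ClFN+.
M = 11×12.011 + 1×35.45 + 1×18.998 + 10×1.008 + 1×14.007 = 210.66 g/mol.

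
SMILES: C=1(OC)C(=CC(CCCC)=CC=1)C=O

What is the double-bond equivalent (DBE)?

5

Molecular formula from the SMILES: C12H16O2.
DoU = (2C + 2 + N − H − X)/2 = (2·12 + 2 + 0 − 16 − 0)/2 = 10/2 = 5.
(Structurally: 1 ring(s) + 4 π bond(s) = 5.)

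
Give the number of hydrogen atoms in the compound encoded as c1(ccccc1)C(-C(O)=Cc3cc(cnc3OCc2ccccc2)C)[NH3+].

23

Hydrogens are implicit in SMILES; fill each atom to its normal valence:
  12 × C (aromatic): 1 H each → 12
  5 × C (aromatic): no H
  2 × C: 1 H each → 2
  1 × C: 3 H
  1 × C: 2 H
  1 × C: no H
  1 × N (charge +1): 3 H
  1 × N (aromatic): no H
  1 × O: 1 H
  1 × O: no H
  Total hydrogens = 23.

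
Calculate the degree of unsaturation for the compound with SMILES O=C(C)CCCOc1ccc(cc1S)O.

Molecular formula from the SMILES: C11H14O3S.
DoU = (2C + 2 + N − H − X)/2 = (2·11 + 2 + 0 − 14 − 0)/2 = 10/2 = 5.
(Structurally: 1 ring(s) + 4 π bond(s) = 5.)

5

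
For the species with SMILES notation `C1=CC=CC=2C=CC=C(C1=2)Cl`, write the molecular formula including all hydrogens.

C10H7Cl

Heavy atoms from the SMILES: 10 C, 1 Cl.
Implicit hydrogens by atom environment:
  7 × C (aromatic): 1 H each → 7
  3 × C (aromatic): no H
  1 × Cl: no H
  Total hydrogens = 7.
Molecular formula: C10H7Cl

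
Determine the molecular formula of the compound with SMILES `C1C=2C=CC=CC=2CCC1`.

Heavy atoms from the SMILES: 10 C.
Implicit hydrogens by atom environment:
  4 × C: 2 H each → 8
  4 × C (aromatic): 1 H each → 4
  2 × C (aromatic): no H
  Total hydrogens = 12.
Molecular formula: C10H12

C10H12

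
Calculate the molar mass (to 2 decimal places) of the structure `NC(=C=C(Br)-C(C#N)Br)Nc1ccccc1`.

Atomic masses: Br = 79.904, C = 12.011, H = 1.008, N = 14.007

343.02

Molecular formula: C11H9Br2N3.
M = 2×79.904 + 11×12.011 + 9×1.008 + 3×14.007 = 343.02 g/mol.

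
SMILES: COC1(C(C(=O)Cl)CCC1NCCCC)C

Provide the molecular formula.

Heavy atoms from the SMILES: 12 C, 1 Cl, 1 N, 2 O.
Implicit hydrogens by atom environment:
  5 × C: 2 H each → 10
  3 × C: 3 H each → 9
  2 × C: 1 H each → 2
  2 × C: no H
  2 × O: no H
  1 × Cl: no H
  1 × N: 1 H
  Total hydrogens = 22.
Molecular formula: C12H22ClNO2

C12H22ClNO2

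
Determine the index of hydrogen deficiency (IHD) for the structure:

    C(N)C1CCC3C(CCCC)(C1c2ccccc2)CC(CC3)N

Molecular formula from the SMILES: C21H34N2.
DoU = (2C + 2 + N − H − X)/2 = (2·21 + 2 + 2 − 34 − 0)/2 = 12/2 = 6.
(Structurally: 3 ring(s) + 3 π bond(s) = 6.)

6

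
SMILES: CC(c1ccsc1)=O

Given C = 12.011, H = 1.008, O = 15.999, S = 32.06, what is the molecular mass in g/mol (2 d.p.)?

Molecular formula: C6H6OS.
M = 6×12.011 + 6×1.008 + 1×15.999 + 1×32.06 = 126.17 g/mol.

126.17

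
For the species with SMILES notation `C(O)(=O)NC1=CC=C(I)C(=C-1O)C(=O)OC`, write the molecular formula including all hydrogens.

C9H8INO5

Heavy atoms from the SMILES: 9 C, 1 I, 1 N, 5 O.
Implicit hydrogens by atom environment:
  4 × C (aromatic): no H
  3 × O: no H
  2 × C (aromatic): 1 H each → 2
  2 × C: no H
  2 × O: 1 H each → 2
  1 × C: 3 H
  1 × I: no H
  1 × N: 1 H
  Total hydrogens = 8.
Molecular formula: C9H8INO5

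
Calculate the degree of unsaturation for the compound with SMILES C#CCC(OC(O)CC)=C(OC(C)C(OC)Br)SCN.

3

Molecular formula from the SMILES: C13H22BrNO4S.
DoU = (2C + 2 + N − H − X)/2 = (2·13 + 2 + 1 − 22 − 1)/2 = 6/2 = 3.
(Structurally: 0 ring(s) + 3 π bond(s) = 3.)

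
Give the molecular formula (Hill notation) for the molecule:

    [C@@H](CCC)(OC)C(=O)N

Heavy atoms from the SMILES: 6 C, 1 N, 2 O.
Implicit hydrogens by atom environment:
  2 × C: 3 H each → 6
  2 × C: 2 H each → 4
  2 × O: no H
  1 × C: 1 H
  1 × C: no H
  1 × N: 2 H
  Total hydrogens = 13.
Molecular formula: C6H13NO2

C6H13NO2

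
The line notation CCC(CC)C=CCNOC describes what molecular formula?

C9H19NO

Heavy atoms from the SMILES: 9 C, 1 N, 1 O.
Implicit hydrogens by atom environment:
  3 × C: 3 H each → 9
  3 × C: 2 H each → 6
  3 × C: 1 H each → 3
  1 × N: 1 H
  1 × O: no H
  Total hydrogens = 19.
Molecular formula: C9H19NO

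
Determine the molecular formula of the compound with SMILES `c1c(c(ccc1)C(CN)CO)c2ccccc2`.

Heavy atoms from the SMILES: 15 C, 1 N, 1 O.
Implicit hydrogens by atom environment:
  9 × C (aromatic): 1 H each → 9
  3 × C (aromatic): no H
  2 × C: 2 H each → 4
  1 × C: 1 H
  1 × N: 2 H
  1 × O: 1 H
  Total hydrogens = 17.
Molecular formula: C15H17NO

C15H17NO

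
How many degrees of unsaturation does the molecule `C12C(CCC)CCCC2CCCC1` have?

Molecular formula from the SMILES: C13H24.
DoU = (2C + 2 + N − H − X)/2 = (2·13 + 2 + 0 − 24 − 0)/2 = 4/2 = 2.
(Structurally: 2 ring(s) + 0 π bond(s) = 2.)

2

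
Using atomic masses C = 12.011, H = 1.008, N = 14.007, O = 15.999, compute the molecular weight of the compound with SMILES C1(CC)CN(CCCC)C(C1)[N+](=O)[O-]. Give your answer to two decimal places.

200.28

Molecular formula: C10H20N2O2.
M = 10×12.011 + 20×1.008 + 2×14.007 + 2×15.999 = 200.28 g/mol.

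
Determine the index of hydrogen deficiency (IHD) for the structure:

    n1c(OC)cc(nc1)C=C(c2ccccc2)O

Molecular formula from the SMILES: C13H12N2O2.
DoU = (2C + 2 + N − H − X)/2 = (2·13 + 2 + 2 − 12 − 0)/2 = 18/2 = 9.
(Structurally: 2 ring(s) + 7 π bond(s) = 9.)

9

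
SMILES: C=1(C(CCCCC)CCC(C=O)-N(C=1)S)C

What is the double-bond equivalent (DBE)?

3

Molecular formula from the SMILES: C13H23NOS.
DoU = (2C + 2 + N − H − X)/2 = (2·13 + 2 + 1 − 23 − 0)/2 = 6/2 = 3.
(Structurally: 1 ring(s) + 2 π bond(s) = 3.)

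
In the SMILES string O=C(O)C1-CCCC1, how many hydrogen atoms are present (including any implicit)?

Hydrogens are implicit in SMILES; fill each atom to its normal valence:
  4 × C: 2 H each → 8
  1 × C: 1 H
  1 × C: no H
  1 × O: 1 H
  1 × O: no H
  Total hydrogens = 10.

10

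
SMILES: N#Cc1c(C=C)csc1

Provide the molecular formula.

Heavy atoms from the SMILES: 7 C, 1 N, 1 S.
Implicit hydrogens by atom environment:
  2 × C (aromatic): 1 H each → 2
  2 × C (aromatic): no H
  1 × C: 2 H
  1 × C: 1 H
  1 × C: no H
  1 × N: no H
  1 × S (aromatic): no H
  Total hydrogens = 5.
Molecular formula: C7H5NS

C7H5NS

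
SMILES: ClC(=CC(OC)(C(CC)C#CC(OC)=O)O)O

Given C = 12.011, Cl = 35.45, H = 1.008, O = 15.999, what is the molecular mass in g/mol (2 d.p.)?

Molecular formula: C11H15ClO5.
M = 11×12.011 + 1×35.45 + 15×1.008 + 5×15.999 = 262.69 g/mol.

262.69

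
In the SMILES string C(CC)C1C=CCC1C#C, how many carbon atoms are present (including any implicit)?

The symbol for carbon appears 10 times in the SMILES.

10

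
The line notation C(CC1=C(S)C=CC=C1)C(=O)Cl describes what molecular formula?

C9H9ClOS

Heavy atoms from the SMILES: 9 C, 1 Cl, 1 O, 1 S.
Implicit hydrogens by atom environment:
  4 × C (aromatic): 1 H each → 4
  2 × C: 2 H each → 4
  2 × C (aromatic): no H
  1 × C: no H
  1 × Cl: no H
  1 × O: no H
  1 × S: 1 H
  Total hydrogens = 9.
Molecular formula: C9H9ClOS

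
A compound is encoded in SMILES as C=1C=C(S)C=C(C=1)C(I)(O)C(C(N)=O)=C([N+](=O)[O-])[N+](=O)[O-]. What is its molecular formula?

C10H8IN3O6S

Heavy atoms from the SMILES: 10 C, 1 I, 3 N, 6 O, 1 S.
Implicit hydrogens by atom environment:
  4 × C (aromatic): 1 H each → 4
  4 × C: no H
  3 × O: no H
  2 × C (aromatic): no H
  2 × N (charge +1): no H
  2 × O (charge -1): no H
  1 × I: no H
  1 × N: 2 H
  1 × O: 1 H
  1 × S: 1 H
  Total hydrogens = 8.
Molecular formula: C10H8IN3O6S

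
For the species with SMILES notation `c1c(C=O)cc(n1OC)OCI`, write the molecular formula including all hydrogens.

Heavy atoms from the SMILES: 7 C, 1 I, 1 N, 3 O.
Implicit hydrogens by atom environment:
  3 × O: no H
  2 × C (aromatic): 1 H each → 2
  2 × C (aromatic): no H
  1 × C: 3 H
  1 × C: 2 H
  1 × C: 1 H
  1 × I: no H
  1 × N (aromatic): no H
  Total hydrogens = 8.
Molecular formula: C7H8INO3

C7H8INO3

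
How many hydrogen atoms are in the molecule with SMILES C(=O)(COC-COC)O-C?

Hydrogens are implicit in SMILES; fill each atom to its normal valence:
  4 × O: no H
  3 × C: 2 H each → 6
  2 × C: 3 H each → 6
  1 × C: no H
  Total hydrogens = 12.

12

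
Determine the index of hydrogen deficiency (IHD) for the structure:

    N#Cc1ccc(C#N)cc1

8

Molecular formula from the SMILES: C8H4N2.
DoU = (2C + 2 + N − H − X)/2 = (2·8 + 2 + 2 − 4 − 0)/2 = 16/2 = 8.
(Structurally: 1 ring(s) + 7 π bond(s) = 8.)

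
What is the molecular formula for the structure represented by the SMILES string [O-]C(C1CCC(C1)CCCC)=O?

Heavy atoms from the SMILES: 10 C, 2 O.
Implicit hydrogens by atom environment:
  6 × C: 2 H each → 12
  2 × C: 1 H each → 2
  1 × C: 3 H
  1 × C: no H
  1 × O: no H
  1 × O (charge -1): no H
  Total hydrogens = 17.
Net charge -1.
Molecular formula: C10H17O2-

C10H17O2-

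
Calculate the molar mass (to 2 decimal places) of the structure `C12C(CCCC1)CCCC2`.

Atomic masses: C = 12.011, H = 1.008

138.25

Molecular formula: C10H18.
M = 10×12.011 + 18×1.008 = 138.25 g/mol.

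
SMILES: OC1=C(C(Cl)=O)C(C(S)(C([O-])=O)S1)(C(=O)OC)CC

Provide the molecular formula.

Heavy atoms from the SMILES: 10 C, 1 Cl, 6 O, 2 S.
Implicit hydrogens by atom environment:
  7 × C: no H
  4 × O: no H
  2 × C: 3 H each → 6
  1 × C: 2 H
  1 × Cl: no H
  1 × O: 1 H
  1 × O (charge -1): no H
  1 × S: 1 H
  1 × S: no H
  Total hydrogens = 10.
Net charge -1.
Molecular formula: C10H10ClO6S2-

C10H10ClO6S2-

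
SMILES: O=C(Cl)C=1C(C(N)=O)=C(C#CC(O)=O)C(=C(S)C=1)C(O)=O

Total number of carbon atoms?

The symbol for carbon appears 12 times in the SMILES. (Cl is a single chlorine, not C + l.)

12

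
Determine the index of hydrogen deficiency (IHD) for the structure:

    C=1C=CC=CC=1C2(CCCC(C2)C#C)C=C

Molecular formula from the SMILES: C16H18.
DoU = (2C + 2 + N − H − X)/2 = (2·16 + 2 + 0 − 18 − 0)/2 = 16/2 = 8.
(Structurally: 2 ring(s) + 6 π bond(s) = 8.)

8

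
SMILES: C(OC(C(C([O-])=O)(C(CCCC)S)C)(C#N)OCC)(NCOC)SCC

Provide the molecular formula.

C17H31N2O5S2-

Heavy atoms from the SMILES: 17 C, 2 N, 5 O, 2 S.
Implicit hydrogens by atom environment:
  6 × C: 2 H each → 12
  5 × C: 3 H each → 15
  4 × C: no H
  4 × O: no H
  2 × C: 1 H each → 2
  1 × N: 1 H
  1 × N: no H
  1 × O (charge -1): no H
  1 × S: 1 H
  1 × S: no H
  Total hydrogens = 31.
Net charge -1.
Molecular formula: C17H31N2O5S2-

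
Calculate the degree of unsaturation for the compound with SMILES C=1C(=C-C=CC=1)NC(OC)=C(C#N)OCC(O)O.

7

Molecular formula from the SMILES: C12H14N2O4.
DoU = (2C + 2 + N − H − X)/2 = (2·12 + 2 + 2 − 14 − 0)/2 = 14/2 = 7.
(Structurally: 1 ring(s) + 6 π bond(s) = 7.)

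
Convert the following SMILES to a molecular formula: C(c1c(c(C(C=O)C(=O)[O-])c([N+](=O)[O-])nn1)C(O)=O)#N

Heavy atoms from the SMILES: 9 C, 4 N, 7 O.
Implicit hydrogens by atom environment:
  4 × C (aromatic): no H
  4 × O: no H
  3 × C: no H
  2 × C: 1 H each → 2
  2 × N (aromatic): no H
  2 × O (charge -1): no H
  1 × N (charge +1): no H
  1 × N: no H
  1 × O: 1 H
  Total hydrogens = 3.
Net charge -1.
Molecular formula: C9H3N4O7-

C9H3N4O7-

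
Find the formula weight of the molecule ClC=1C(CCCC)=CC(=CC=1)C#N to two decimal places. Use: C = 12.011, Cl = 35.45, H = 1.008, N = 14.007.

Molecular formula: C11H12ClN.
M = 11×12.011 + 1×35.45 + 12×1.008 + 1×14.007 = 193.67 g/mol.

193.67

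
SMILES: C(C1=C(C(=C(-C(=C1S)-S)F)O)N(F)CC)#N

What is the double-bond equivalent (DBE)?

Molecular formula from the SMILES: C9H8F2N2OS2.
DoU = (2C + 2 + N − H − X)/2 = (2·9 + 2 + 2 − 8 − 2)/2 = 12/2 = 6.
(Structurally: 1 ring(s) + 5 π bond(s) = 6.)

6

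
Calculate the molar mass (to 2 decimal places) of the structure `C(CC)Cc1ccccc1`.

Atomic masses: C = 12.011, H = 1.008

Molecular formula: C10H14.
M = 10×12.011 + 14×1.008 = 134.22 g/mol.

134.22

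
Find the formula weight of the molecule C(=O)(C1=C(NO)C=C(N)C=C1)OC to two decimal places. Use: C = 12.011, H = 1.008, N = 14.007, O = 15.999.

Molecular formula: C8H10N2O3.
M = 8×12.011 + 10×1.008 + 2×14.007 + 3×15.999 = 182.18 g/mol.

182.18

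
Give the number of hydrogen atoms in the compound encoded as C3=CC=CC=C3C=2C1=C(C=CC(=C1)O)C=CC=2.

Hydrogens are implicit in SMILES; fill each atom to its normal valence:
  11 × C (aromatic): 1 H each → 11
  5 × C (aromatic): no H
  1 × O: 1 H
  Total hydrogens = 12.

12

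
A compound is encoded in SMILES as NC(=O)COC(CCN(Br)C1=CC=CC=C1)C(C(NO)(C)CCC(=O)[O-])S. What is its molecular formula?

C17H25BrN3O5S-

Heavy atoms from the SMILES: 1 Br, 17 C, 3 N, 5 O, 1 S.
Implicit hydrogens by atom environment:
  5 × C: 2 H each → 10
  5 × C (aromatic): 1 H each → 5
  3 × C: no H
  3 × O: no H
  2 × C: 1 H each → 2
  1 × Br: no H
  1 × C: 3 H
  1 × C (aromatic): no H
  1 × N: 2 H
  1 × N: 1 H
  1 × N: no H
  1 × O: 1 H
  1 × O (charge -1): no H
  1 × S: 1 H
  Total hydrogens = 25.
Net charge -1.
Molecular formula: C17H25BrN3O5S-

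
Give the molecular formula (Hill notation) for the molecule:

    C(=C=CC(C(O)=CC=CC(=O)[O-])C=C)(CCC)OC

C15H19O4-

Heavy atoms from the SMILES: 15 C, 4 O.
Implicit hydrogens by atom environment:
  6 × C: 1 H each → 6
  4 × C: no H
  3 × C: 2 H each → 6
  2 × C: 3 H each → 6
  2 × O: no H
  1 × O: 1 H
  1 × O (charge -1): no H
  Total hydrogens = 19.
Net charge -1.
Molecular formula: C15H19O4-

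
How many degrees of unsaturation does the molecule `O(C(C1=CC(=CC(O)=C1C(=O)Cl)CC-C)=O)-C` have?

6

Molecular formula from the SMILES: C12H13ClO4.
DoU = (2C + 2 + N − H − X)/2 = (2·12 + 2 + 0 − 13 − 1)/2 = 12/2 = 6.
(Structurally: 1 ring(s) + 5 π bond(s) = 6.)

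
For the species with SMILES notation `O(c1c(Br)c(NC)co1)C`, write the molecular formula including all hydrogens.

C6H8BrNO2

Heavy atoms from the SMILES: 1 Br, 6 C, 1 N, 2 O.
Implicit hydrogens by atom environment:
  3 × C (aromatic): no H
  2 × C: 3 H each → 6
  1 × Br: no H
  1 × C (aromatic): 1 H
  1 × N: 1 H
  1 × O (aromatic): no H
  1 × O: no H
  Total hydrogens = 8.
Molecular formula: C6H8BrNO2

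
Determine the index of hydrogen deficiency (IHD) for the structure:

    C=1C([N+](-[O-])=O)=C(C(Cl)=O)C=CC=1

6

Molecular formula from the SMILES: C7H4ClNO3.
DoU = (2C + 2 + N − H − X)/2 = (2·7 + 2 + 1 − 4 − 1)/2 = 12/2 = 6.
(Structurally: 1 ring(s) + 5 π bond(s) = 6.)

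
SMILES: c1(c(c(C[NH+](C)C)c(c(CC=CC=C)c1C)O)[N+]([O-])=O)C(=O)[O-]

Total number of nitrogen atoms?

2

The symbol for nitrogen appears 2 times in the SMILES.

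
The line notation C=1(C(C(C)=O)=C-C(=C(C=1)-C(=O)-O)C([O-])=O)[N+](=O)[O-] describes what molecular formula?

C10H6NO7-

Heavy atoms from the SMILES: 10 C, 1 N, 7 O.
Implicit hydrogens by atom environment:
  4 × C (aromatic): no H
  4 × O: no H
  3 × C: no H
  2 × C (aromatic): 1 H each → 2
  2 × O (charge -1): no H
  1 × C: 3 H
  1 × N (charge +1): no H
  1 × O: 1 H
  Total hydrogens = 6.
Net charge -1.
Molecular formula: C10H6NO7-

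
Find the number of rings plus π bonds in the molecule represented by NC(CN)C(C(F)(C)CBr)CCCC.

Molecular formula from the SMILES: C10H22BrFN2.
DoU = (2C + 2 + N − H − X)/2 = (2·10 + 2 + 2 − 22 − 2)/2 = 0/2 = 0.
(Structurally: 0 ring(s) + 0 π bond(s) = 0.)

0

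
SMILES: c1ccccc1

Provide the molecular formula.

Heavy atoms from the SMILES: 6 C.
Implicit hydrogens by atom environment:
  6 × C (aromatic): 1 H each → 6
  Total hydrogens = 6.
Molecular formula: C6H6

C6H6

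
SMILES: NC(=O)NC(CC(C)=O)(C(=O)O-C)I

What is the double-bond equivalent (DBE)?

Molecular formula from the SMILES: C7H11IN2O4.
DoU = (2C + 2 + N − H − X)/2 = (2·7 + 2 + 2 − 11 − 1)/2 = 6/2 = 3.
(Structurally: 0 ring(s) + 3 π bond(s) = 3.)

3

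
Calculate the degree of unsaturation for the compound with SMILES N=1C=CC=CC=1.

4

Molecular formula from the SMILES: C5H5N.
DoU = (2C + 2 + N − H − X)/2 = (2·5 + 2 + 1 − 5 − 0)/2 = 8/2 = 4.
(Structurally: 1 ring(s) + 3 π bond(s) = 4.)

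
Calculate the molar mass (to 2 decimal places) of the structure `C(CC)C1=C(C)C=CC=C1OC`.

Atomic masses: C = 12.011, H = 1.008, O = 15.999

Molecular formula: C11H16O.
M = 11×12.011 + 16×1.008 + 1×15.999 = 164.25 g/mol.

164.25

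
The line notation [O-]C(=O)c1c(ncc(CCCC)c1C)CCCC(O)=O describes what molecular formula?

Heavy atoms from the SMILES: 15 C, 1 N, 4 O.
Implicit hydrogens by atom environment:
  6 × C: 2 H each → 12
  4 × C (aromatic): no H
  2 × C: 3 H each → 6
  2 × C: no H
  2 × O: no H
  1 × C (aromatic): 1 H
  1 × N (aromatic): no H
  1 × O: 1 H
  1 × O (charge -1): no H
  Total hydrogens = 20.
Net charge -1.
Molecular formula: C15H20NO4-

C15H20NO4-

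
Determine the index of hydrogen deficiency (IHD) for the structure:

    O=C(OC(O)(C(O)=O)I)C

Molecular formula from the SMILES: C4H5IO5.
DoU = (2C + 2 + N − H − X)/2 = (2·4 + 2 + 0 − 5 − 1)/2 = 4/2 = 2.
(Structurally: 0 ring(s) + 2 π bond(s) = 2.)

2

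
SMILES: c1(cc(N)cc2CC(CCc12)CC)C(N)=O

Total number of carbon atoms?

The symbol for carbon appears 13 times in the SMILES. Lowercase c denotes aromatic carbon and counts toward C.

13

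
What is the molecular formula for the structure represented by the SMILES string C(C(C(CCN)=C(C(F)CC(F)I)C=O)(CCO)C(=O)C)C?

Heavy atoms from the SMILES: 15 C, 2 F, 1 I, 1 N, 3 O.
Implicit hydrogens by atom environment:
  6 × C: 2 H each → 12
  4 × C: no H
  3 × C: 1 H each → 3
  2 × C: 3 H each → 6
  2 × F: no H
  2 × O: no H
  1 × I: no H
  1 × N: 2 H
  1 × O: 1 H
  Total hydrogens = 24.
Molecular formula: C15H24F2INO3

C15H24F2INO3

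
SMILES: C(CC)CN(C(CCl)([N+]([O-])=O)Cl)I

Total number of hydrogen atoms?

Hydrogens are implicit in SMILES; fill each atom to its normal valence:
  4 × C: 2 H each → 8
  2 × Cl: no H
  1 × C: 3 H
  1 × C: no H
  1 × I: no H
  1 × N (charge +1): no H
  1 × N: no H
  1 × O: no H
  1 × O (charge -1): no H
  Total hydrogens = 11.

11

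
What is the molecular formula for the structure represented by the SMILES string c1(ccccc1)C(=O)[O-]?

C7H5O2-

Heavy atoms from the SMILES: 7 C, 2 O.
Implicit hydrogens by atom environment:
  5 × C (aromatic): 1 H each → 5
  1 × C (aromatic): no H
  1 × C: no H
  1 × O: no H
  1 × O (charge -1): no H
  Total hydrogens = 5.
Net charge -1.
Molecular formula: C7H5O2-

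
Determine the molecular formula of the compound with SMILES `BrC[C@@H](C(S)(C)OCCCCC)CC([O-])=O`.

C11H20BrO3S-

Heavy atoms from the SMILES: 1 Br, 11 C, 3 O, 1 S.
Implicit hydrogens by atom environment:
  6 × C: 2 H each → 12
  2 × C: 3 H each → 6
  2 × C: no H
  2 × O: no H
  1 × Br: no H
  1 × C: 1 H
  1 × O (charge -1): no H
  1 × S: 1 H
  Total hydrogens = 20.
Net charge -1.
Molecular formula: C11H20BrO3S-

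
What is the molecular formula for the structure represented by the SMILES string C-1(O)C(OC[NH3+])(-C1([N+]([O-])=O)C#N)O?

C5H8N3O5+

Heavy atoms from the SMILES: 5 C, 3 N, 5 O.
Implicit hydrogens by atom environment:
  3 × C: no H
  2 × O: 1 H each → 2
  2 × O: no H
  1 × C: 2 H
  1 × C: 1 H
  1 × N (charge +1): 3 H
  1 × N: no H
  1 × N (charge +1): no H
  1 × O (charge -1): no H
  Total hydrogens = 8.
Net charge +1.
Molecular formula: C5H8N3O5+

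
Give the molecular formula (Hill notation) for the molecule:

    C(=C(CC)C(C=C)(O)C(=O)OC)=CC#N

Heavy atoms from the SMILES: 11 C, 1 N, 3 O.
Implicit hydrogens by atom environment:
  5 × C: no H
  2 × C: 3 H each → 6
  2 × C: 2 H each → 4
  2 × C: 1 H each → 2
  2 × O: no H
  1 × N: no H
  1 × O: 1 H
  Total hydrogens = 13.
Molecular formula: C11H13NO3

C11H13NO3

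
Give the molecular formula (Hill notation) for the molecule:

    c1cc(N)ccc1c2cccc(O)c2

Heavy atoms from the SMILES: 12 C, 1 N, 1 O.
Implicit hydrogens by atom environment:
  8 × C (aromatic): 1 H each → 8
  4 × C (aromatic): no H
  1 × N: 2 H
  1 × O: 1 H
  Total hydrogens = 11.
Molecular formula: C12H11NO

C12H11NO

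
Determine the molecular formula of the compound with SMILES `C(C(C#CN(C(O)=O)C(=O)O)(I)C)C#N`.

Heavy atoms from the SMILES: 8 C, 1 I, 2 N, 4 O.
Implicit hydrogens by atom environment:
  6 × C: no H
  2 × N: no H
  2 × O: 1 H each → 2
  2 × O: no H
  1 × C: 3 H
  1 × C: 2 H
  1 × I: no H
  Total hydrogens = 7.
Molecular formula: C8H7IN2O4

C8H7IN2O4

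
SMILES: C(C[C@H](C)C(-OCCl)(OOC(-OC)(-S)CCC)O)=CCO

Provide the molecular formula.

C13H25ClO6S

Heavy atoms from the SMILES: 13 C, 1 Cl, 6 O, 1 S.
Implicit hydrogens by atom environment:
  5 × C: 2 H each → 10
  4 × O: no H
  3 × C: 3 H each → 9
  3 × C: 1 H each → 3
  2 × C: no H
  2 × O: 1 H each → 2
  1 × Cl: no H
  1 × S: 1 H
  Total hydrogens = 25.
Molecular formula: C13H25ClO6S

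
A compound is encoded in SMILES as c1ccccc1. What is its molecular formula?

Heavy atoms from the SMILES: 6 C.
Implicit hydrogens by atom environment:
  6 × C (aromatic): 1 H each → 6
  Total hydrogens = 6.
Molecular formula: C6H6

C6H6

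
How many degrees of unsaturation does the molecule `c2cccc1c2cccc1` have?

7

Molecular formula from the SMILES: C10H8.
DoU = (2C + 2 + N − H − X)/2 = (2·10 + 2 + 0 − 8 − 0)/2 = 14/2 = 7.
(Structurally: 2 ring(s) + 5 π bond(s) = 7.)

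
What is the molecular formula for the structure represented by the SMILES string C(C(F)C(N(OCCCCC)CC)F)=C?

Heavy atoms from the SMILES: 11 C, 2 F, 1 N, 1 O.
Implicit hydrogens by atom environment:
  6 × C: 2 H each → 12
  3 × C: 1 H each → 3
  2 × C: 3 H each → 6
  2 × F: no H
  1 × N: no H
  1 × O: no H
  Total hydrogens = 21.
Molecular formula: C11H21F2NO

C11H21F2NO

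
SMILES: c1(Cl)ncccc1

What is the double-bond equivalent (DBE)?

Molecular formula from the SMILES: C5H4ClN.
DoU = (2C + 2 + N − H − X)/2 = (2·5 + 2 + 1 − 4 − 1)/2 = 8/2 = 4.
(Structurally: 1 ring(s) + 3 π bond(s) = 4.)

4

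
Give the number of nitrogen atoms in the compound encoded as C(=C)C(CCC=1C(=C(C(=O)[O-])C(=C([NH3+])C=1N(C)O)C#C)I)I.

The symbol for nitrogen appears 2 times in the SMILES.

2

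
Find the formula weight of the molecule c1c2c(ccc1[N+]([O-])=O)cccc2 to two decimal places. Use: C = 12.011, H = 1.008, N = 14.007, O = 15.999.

173.17

Molecular formula: C10H7NO2.
M = 10×12.011 + 7×1.008 + 1×14.007 + 2×15.999 = 173.17 g/mol.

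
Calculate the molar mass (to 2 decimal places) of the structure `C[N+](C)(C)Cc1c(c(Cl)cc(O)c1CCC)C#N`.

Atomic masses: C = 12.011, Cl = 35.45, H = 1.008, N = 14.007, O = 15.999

Molecular formula: C14H20ClN2O+.
M = 14×12.011 + 1×35.45 + 20×1.008 + 2×14.007 + 1×15.999 = 267.78 g/mol.

267.78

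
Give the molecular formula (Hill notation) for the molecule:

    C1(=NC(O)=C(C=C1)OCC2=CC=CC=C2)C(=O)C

Heavy atoms from the SMILES: 14 C, 1 N, 3 O.
Implicit hydrogens by atom environment:
  7 × C (aromatic): 1 H each → 7
  4 × C (aromatic): no H
  2 × O: no H
  1 × C: 3 H
  1 × C: 2 H
  1 × C: no H
  1 × N (aromatic): no H
  1 × O: 1 H
  Total hydrogens = 13.
Molecular formula: C14H13NO3

C14H13NO3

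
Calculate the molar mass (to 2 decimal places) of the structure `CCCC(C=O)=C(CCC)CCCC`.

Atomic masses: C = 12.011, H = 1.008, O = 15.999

Molecular formula: C13H24O.
M = 13×12.011 + 24×1.008 + 1×15.999 = 196.33 g/mol.

196.33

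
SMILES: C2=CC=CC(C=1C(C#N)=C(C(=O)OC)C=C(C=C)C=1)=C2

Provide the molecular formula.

C17H13NO2

Heavy atoms from the SMILES: 17 C, 1 N, 2 O.
Implicit hydrogens by atom environment:
  7 × C (aromatic): 1 H each → 7
  5 × C (aromatic): no H
  2 × C: no H
  2 × O: no H
  1 × C: 3 H
  1 × C: 2 H
  1 × C: 1 H
  1 × N: no H
  Total hydrogens = 13.
Molecular formula: C17H13NO2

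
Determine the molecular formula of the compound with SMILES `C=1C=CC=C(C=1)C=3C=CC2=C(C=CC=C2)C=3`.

Heavy atoms from the SMILES: 16 C.
Implicit hydrogens by atom environment:
  12 × C (aromatic): 1 H each → 12
  4 × C (aromatic): no H
  Total hydrogens = 12.
Molecular formula: C16H12

C16H12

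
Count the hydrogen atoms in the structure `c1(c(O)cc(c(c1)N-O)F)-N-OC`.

9

Hydrogens are implicit in SMILES; fill each atom to its normal valence:
  4 × C (aromatic): no H
  2 × C (aromatic): 1 H each → 2
  2 × N: 1 H each → 2
  2 × O: 1 H each → 2
  1 × C: 3 H
  1 × F: no H
  1 × O: no H
  Total hydrogens = 9.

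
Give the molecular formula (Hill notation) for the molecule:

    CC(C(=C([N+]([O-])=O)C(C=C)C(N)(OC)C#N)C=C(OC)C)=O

Heavy atoms from the SMILES: 14 C, 3 N, 5 O.
Implicit hydrogens by atom environment:
  6 × C: no H
  4 × C: 3 H each → 12
  4 × O: no H
  3 × C: 1 H each → 3
  1 × C: 2 H
  1 × N: 2 H
  1 × N: no H
  1 × N (charge +1): no H
  1 × O (charge -1): no H
  Total hydrogens = 19.
Molecular formula: C14H19N3O5

C14H19N3O5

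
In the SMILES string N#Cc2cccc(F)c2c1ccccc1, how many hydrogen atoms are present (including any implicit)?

Hydrogens are implicit in SMILES; fill each atom to its normal valence:
  8 × C (aromatic): 1 H each → 8
  4 × C (aromatic): no H
  1 × C: no H
  1 × F: no H
  1 × N: no H
  Total hydrogens = 8.

8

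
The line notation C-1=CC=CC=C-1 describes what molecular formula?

Heavy atoms from the SMILES: 6 C.
Implicit hydrogens by atom environment:
  6 × C (aromatic): 1 H each → 6
  Total hydrogens = 6.
Molecular formula: C6H6

C6H6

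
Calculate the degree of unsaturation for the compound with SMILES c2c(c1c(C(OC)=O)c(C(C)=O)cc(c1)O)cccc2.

Molecular formula from the SMILES: C16H14O4.
DoU = (2C + 2 + N − H − X)/2 = (2·16 + 2 + 0 − 14 − 0)/2 = 20/2 = 10.
(Structurally: 2 ring(s) + 8 π bond(s) = 10.)

10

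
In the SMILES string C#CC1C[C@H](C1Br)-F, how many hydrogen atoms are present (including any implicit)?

6

Hydrogens are implicit in SMILES; fill each atom to its normal valence:
  4 × C: 1 H each → 4
  1 × Br: no H
  1 × C: 2 H
  1 × C: no H
  1 × F: no H
  Total hydrogens = 6.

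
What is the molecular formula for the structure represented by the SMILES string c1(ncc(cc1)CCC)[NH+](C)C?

Heavy atoms from the SMILES: 10 C, 2 N.
Implicit hydrogens by atom environment:
  3 × C: 3 H each → 9
  3 × C (aromatic): 1 H each → 3
  2 × C: 2 H each → 4
  2 × C (aromatic): no H
  1 × N (charge +1): 1 H
  1 × N (aromatic): no H
  Total hydrogens = 17.
Net charge +1.
Molecular formula: C10H17N2+

C10H17N2+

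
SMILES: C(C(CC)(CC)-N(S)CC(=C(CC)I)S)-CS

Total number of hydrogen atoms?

24

Hydrogens are implicit in SMILES; fill each atom to its normal valence:
  6 × C: 2 H each → 12
  3 × C: 3 H each → 9
  3 × C: no H
  3 × S: 1 H each → 3
  1 × I: no H
  1 × N: no H
  Total hydrogens = 24.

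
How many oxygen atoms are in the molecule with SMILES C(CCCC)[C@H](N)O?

1

The symbol for oxygen appears 1 time in the SMILES.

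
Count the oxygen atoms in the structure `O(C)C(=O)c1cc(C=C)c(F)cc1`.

2

The symbol for oxygen appears 2 times in the SMILES.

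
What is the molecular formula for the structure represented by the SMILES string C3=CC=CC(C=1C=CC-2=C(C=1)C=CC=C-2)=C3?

Heavy atoms from the SMILES: 16 C.
Implicit hydrogens by atom environment:
  12 × C (aromatic): 1 H each → 12
  4 × C (aromatic): no H
  Total hydrogens = 12.
Molecular formula: C16H12

C16H12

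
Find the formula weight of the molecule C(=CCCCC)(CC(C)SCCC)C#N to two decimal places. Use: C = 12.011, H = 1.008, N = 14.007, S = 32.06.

Molecular formula: C13H23NS.
M = 13×12.011 + 23×1.008 + 1×14.007 + 1×32.06 = 225.39 g/mol.

225.39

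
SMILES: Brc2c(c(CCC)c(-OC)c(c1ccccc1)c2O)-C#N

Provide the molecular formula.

Heavy atoms from the SMILES: 1 Br, 17 C, 1 N, 2 O.
Implicit hydrogens by atom environment:
  7 × C (aromatic): no H
  5 × C (aromatic): 1 H each → 5
  2 × C: 3 H each → 6
  2 × C: 2 H each → 4
  1 × Br: no H
  1 × C: no H
  1 × N: no H
  1 × O: 1 H
  1 × O: no H
  Total hydrogens = 16.
Molecular formula: C17H16BrNO2

C17H16BrNO2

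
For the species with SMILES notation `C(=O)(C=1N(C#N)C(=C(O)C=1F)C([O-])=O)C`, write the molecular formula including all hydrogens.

C8H4FN2O4-

Heavy atoms from the SMILES: 8 C, 1 F, 2 N, 4 O.
Implicit hydrogens by atom environment:
  4 × C (aromatic): no H
  3 × C: no H
  2 × O: no H
  1 × C: 3 H
  1 × F: no H
  1 × N (aromatic): no H
  1 × N: no H
  1 × O: 1 H
  1 × O (charge -1): no H
  Total hydrogens = 4.
Net charge -1.
Molecular formula: C8H4FN2O4-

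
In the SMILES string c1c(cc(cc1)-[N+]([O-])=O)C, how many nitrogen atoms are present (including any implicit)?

1

The symbol for nitrogen appears 1 time in the SMILES.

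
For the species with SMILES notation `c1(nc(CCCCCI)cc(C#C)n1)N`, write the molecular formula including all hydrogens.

C11H14IN3

Heavy atoms from the SMILES: 11 C, 1 I, 3 N.
Implicit hydrogens by atom environment:
  5 × C: 2 H each → 10
  3 × C (aromatic): no H
  2 × N (aromatic): no H
  1 × C (aromatic): 1 H
  1 × C: 1 H
  1 × C: no H
  1 × I: no H
  1 × N: 2 H
  Total hydrogens = 14.
Molecular formula: C11H14IN3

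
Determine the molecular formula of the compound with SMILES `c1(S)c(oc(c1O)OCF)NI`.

Heavy atoms from the SMILES: 5 C, 1 F, 1 I, 1 N, 3 O, 1 S.
Implicit hydrogens by atom environment:
  4 × C (aromatic): no H
  1 × C: 2 H
  1 × F: no H
  1 × I: no H
  1 × N: 1 H
  1 × O: 1 H
  1 × O (aromatic): no H
  1 × O: no H
  1 × S: 1 H
  Total hydrogens = 5.
Molecular formula: C5H5FINO3S

C5H5FINO3S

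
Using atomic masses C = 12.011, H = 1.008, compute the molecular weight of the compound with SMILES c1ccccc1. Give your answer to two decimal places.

Molecular formula: C6H6.
M = 6×12.011 + 6×1.008 = 78.11 g/mol.

78.11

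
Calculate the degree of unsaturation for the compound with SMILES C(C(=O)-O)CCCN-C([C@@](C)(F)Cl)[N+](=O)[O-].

Molecular formula from the SMILES: C8H14ClFN2O4.
DoU = (2C + 2 + N − H − X)/2 = (2·8 + 2 + 2 − 14 − 2)/2 = 4/2 = 2.
(Structurally: 0 ring(s) + 2 π bond(s) = 2.)

2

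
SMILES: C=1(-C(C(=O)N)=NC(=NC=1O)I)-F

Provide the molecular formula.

C5H3FIN3O2

Heavy atoms from the SMILES: 5 C, 1 F, 1 I, 3 N, 2 O.
Implicit hydrogens by atom environment:
  4 × C (aromatic): no H
  2 × N (aromatic): no H
  1 × C: no H
  1 × F: no H
  1 × I: no H
  1 × N: 2 H
  1 × O: 1 H
  1 × O: no H
  Total hydrogens = 3.
Molecular formula: C5H3FIN3O2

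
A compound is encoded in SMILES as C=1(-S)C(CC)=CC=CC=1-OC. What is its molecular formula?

Heavy atoms from the SMILES: 9 C, 1 O, 1 S.
Implicit hydrogens by atom environment:
  3 × C (aromatic): 1 H each → 3
  3 × C (aromatic): no H
  2 × C: 3 H each → 6
  1 × C: 2 H
  1 × O: no H
  1 × S: 1 H
  Total hydrogens = 12.
Molecular formula: C9H12OS

C9H12OS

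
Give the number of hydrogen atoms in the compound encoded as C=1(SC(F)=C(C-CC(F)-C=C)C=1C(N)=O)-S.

11

Hydrogens are implicit in SMILES; fill each atom to its normal valence:
  4 × C (aromatic): no H
  3 × C: 2 H each → 6
  2 × C: 1 H each → 2
  2 × F: no H
  1 × C: no H
  1 × N: 2 H
  1 × O: no H
  1 × S: 1 H
  1 × S (aromatic): no H
  Total hydrogens = 11.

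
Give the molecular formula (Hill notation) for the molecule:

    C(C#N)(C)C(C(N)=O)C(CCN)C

C9H17N3O

Heavy atoms from the SMILES: 9 C, 3 N, 1 O.
Implicit hydrogens by atom environment:
  3 × C: 1 H each → 3
  2 × C: 3 H each → 6
  2 × C: 2 H each → 4
  2 × C: no H
  2 × N: 2 H each → 4
  1 × N: no H
  1 × O: no H
  Total hydrogens = 17.
Molecular formula: C9H17N3O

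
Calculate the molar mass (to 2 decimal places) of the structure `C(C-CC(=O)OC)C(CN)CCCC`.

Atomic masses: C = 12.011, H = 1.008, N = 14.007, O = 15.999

201.31

Molecular formula: C11H23NO2.
M = 11×12.011 + 23×1.008 + 1×14.007 + 2×15.999 = 201.31 g/mol.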